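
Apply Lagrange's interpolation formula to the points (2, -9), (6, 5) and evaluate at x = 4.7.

Lagrange interpolation formula:
P(x) = Σ yᵢ × Lᵢ(x)
where Lᵢ(x) = Π_{j≠i} (x - xⱼ)/(xᵢ - xⱼ)

L_0(4.7) = (4.7 - 6)/(2 - 6) = 0.325000
L_1(4.7) = (4.7 - 2)/(6 - 2) = 0.675000

P(4.7) = (-9)×L_0(4.7) + 5×L_1(4.7)
P(4.7) = 0.450000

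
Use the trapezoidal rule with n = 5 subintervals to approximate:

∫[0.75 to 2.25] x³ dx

f(x) = x³
a = 0.75, b = 2.25, n = 5
h = (b - a)/n = 0.300000

Trapezoidal rule: (h/2)[f(x₀) + 2f(x₁) + 2f(x₂) + ... + f(xₙ)]

x_0 = 0.7500, f(x_0) = 0.421875, coefficient = 1
x_1 = 1.0500, f(x_1) = 1.157625, coefficient = 2
x_2 = 1.3500, f(x_2) = 2.460375, coefficient = 2
x_3 = 1.6500, f(x_3) = 4.492125, coefficient = 2
x_4 = 1.9500, f(x_4) = 7.414875, coefficient = 2
x_5 = 2.2500, f(x_5) = 11.390625, coefficient = 1

I ≈ (0.300000/2) × 42.862500 = 6.429375
Exact value: 6.328125
Error: 0.101250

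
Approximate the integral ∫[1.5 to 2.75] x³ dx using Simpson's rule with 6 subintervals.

f(x) = x³
a = 1.5, b = 2.75, n = 6
h = (b - a)/n = 0.208333

Simpson's rule: (h/3)[f(x₀) + 4f(x₁) + 2f(x₂) + ... + f(xₙ)]

x_0 = 1.5000, f(x_0) = 3.375000, coefficient = 1
x_1 = 1.7083, f(x_1) = 4.985605, coefficient = 4
x_2 = 1.9167, f(x_2) = 7.041088, coefficient = 2
x_3 = 2.1250, f(x_3) = 9.595703, coefficient = 4
x_4 = 2.3333, f(x_4) = 12.703704, coefficient = 2
x_5 = 2.5417, f(x_5) = 16.419343, coefficient = 4
x_6 = 2.7500, f(x_6) = 20.796875, coefficient = 1

I ≈ (0.208333/3) × 187.664062 = 13.032227
Exact value: 13.032227
Error: 0.000000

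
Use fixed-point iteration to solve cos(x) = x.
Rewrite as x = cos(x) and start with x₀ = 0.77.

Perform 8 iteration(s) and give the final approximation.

Equation: cos(x) = x
Fixed-point form: x = cos(x)
x₀ = 0.77

x_1 = g(0.770000) = 0.717911
x_2 = g(0.717911) = 0.753182
x_3 = g(0.753182) = 0.729516
x_4 = g(0.729516) = 0.745497
x_5 = g(0.745497) = 0.734751
x_6 = g(0.734751) = 0.741998
x_7 = g(0.741998) = 0.737120
x_8 = g(0.737120) = 0.740407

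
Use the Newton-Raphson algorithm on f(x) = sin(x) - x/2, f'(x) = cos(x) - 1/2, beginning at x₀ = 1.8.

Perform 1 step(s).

f(x) = sin(x) - x/2
f'(x) = cos(x) - 1/2
x₀ = 1.8

Newton-Raphson formula: x_{n+1} = x_n - f(x_n)/f'(x_n)

Iteration 1:
  f(1.800000) = 0.073848
  f'(1.800000) = -0.727202
  x_1 = 1.800000 - 0.073848/(-0.727202) = 1.901550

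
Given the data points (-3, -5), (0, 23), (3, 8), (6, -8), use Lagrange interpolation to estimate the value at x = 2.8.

Lagrange interpolation formula:
P(x) = Σ yᵢ × Lᵢ(x)
where Lᵢ(x) = Π_{j≠i} (x - xⱼ)/(xᵢ - xⱼ)

L_0(2.8) = (2.8 - 0)/(-3 - 0) × (2.8 - 3)/(-3 - 3) × (2.8 - 6)/(-3 - 6) = -0.011062
L_1(2.8) = (2.8 - (-3))/(0 - (-3)) × (2.8 - 3)/(0 - 3) × (2.8 - 6)/(0 - 6) = 0.068741
L_2(2.8) = (2.8 - (-3))/(3 - (-3)) × (2.8 - 0)/(3 - 0) × (2.8 - 6)/(3 - 6) = 0.962370
L_3(2.8) = (2.8 - (-3))/(6 - (-3)) × (2.8 - 0)/(6 - 0) × (2.8 - 3)/(6 - 3) = -0.020049

P(2.8) = (-5)×L_0(2.8) + 23×L_1(2.8) + 8×L_2(2.8) + (-8)×L_3(2.8)
P(2.8) = 9.495704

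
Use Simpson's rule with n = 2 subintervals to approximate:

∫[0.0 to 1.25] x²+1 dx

f(x) = x²+1
a = 0.0, b = 1.25, n = 2
h = (b - a)/n = 0.625000

Simpson's rule: (h/3)[f(x₀) + 4f(x₁) + 2f(x₂) + ... + f(xₙ)]

x_0 = 0.0000, f(x_0) = 1.000000, coefficient = 1
x_1 = 0.6250, f(x_1) = 1.390625, coefficient = 4
x_2 = 1.2500, f(x_2) = 2.562500, coefficient = 1

I ≈ (0.625000/3) × 9.125000 = 1.901042
Exact value: 1.901042
Error: 0.000000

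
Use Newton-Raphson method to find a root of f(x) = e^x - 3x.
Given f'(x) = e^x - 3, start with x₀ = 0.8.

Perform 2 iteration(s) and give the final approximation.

f(x) = e^x - 3x
f'(x) = e^x - 3
x₀ = 0.8

Newton-Raphson formula: x_{n+1} = x_n - f(x_n)/f'(x_n)

Iteration 1:
  f(0.800000) = -0.174459
  f'(0.800000) = -0.774459
  x_1 = 0.800000 - (-0.174459)/(-0.774459) = 0.574734
Iteration 2:
  f(0.574734) = 0.052456
  f'(0.574734) = -1.223342
  x_2 = 0.574734 - 0.052456/(-1.223342) = 0.617613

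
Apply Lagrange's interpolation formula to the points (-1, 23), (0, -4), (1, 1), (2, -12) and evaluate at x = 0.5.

Lagrange interpolation formula:
P(x) = Σ yᵢ × Lᵢ(x)
where Lᵢ(x) = Π_{j≠i} (x - xⱼ)/(xᵢ - xⱼ)

L_0(0.5) = (0.5 - 0)/(-1 - 0) × (0.5 - 1)/(-1 - 1) × (0.5 - 2)/(-1 - 2) = -0.062500
L_1(0.5) = (0.5 - (-1))/(0 - (-1)) × (0.5 - 1)/(0 - 1) × (0.5 - 2)/(0 - 2) = 0.562500
L_2(0.5) = (0.5 - (-1))/(1 - (-1)) × (0.5 - 0)/(1 - 0) × (0.5 - 2)/(1 - 2) = 0.562500
L_3(0.5) = (0.5 - (-1))/(2 - (-1)) × (0.5 - 0)/(2 - 0) × (0.5 - 1)/(2 - 1) = -0.062500

P(0.5) = 23×L_0(0.5) + (-4)×L_1(0.5) + 1×L_2(0.5) + (-12)×L_3(0.5)
P(0.5) = -2.375000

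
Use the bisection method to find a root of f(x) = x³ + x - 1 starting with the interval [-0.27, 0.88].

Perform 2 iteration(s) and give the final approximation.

f(x) = x³ + x - 1
Initial interval: [-0.27, 0.88]

Iteration 1:
  c_1 = (-0.270000 + 0.880000)/2 = 0.305000
  f(c_1) = f(0.305000) = -0.666627
  f(a) × f(c) ≥ 0, new interval: [0.305000, 0.880000]
Iteration 2:
  c_2 = (0.305000 + 0.880000)/2 = 0.592500
  f(c_2) = f(0.592500) = -0.199499
  f(a) × f(c) ≥ 0, new interval: [0.592500, 0.880000]

After 2 iteration(s), the approximation is c_2 = 0.592500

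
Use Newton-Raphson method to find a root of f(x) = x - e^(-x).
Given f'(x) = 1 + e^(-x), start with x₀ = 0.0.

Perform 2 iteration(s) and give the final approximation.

f(x) = x - e^(-x)
f'(x) = 1 + e^(-x)
x₀ = 0.0

Newton-Raphson formula: x_{n+1} = x_n - f(x_n)/f'(x_n)

Iteration 1:
  f(0.000000) = -1.000000
  f'(0.000000) = 2.000000
  x_1 = 0.000000 - (-1.000000)/2.000000 = 0.500000
Iteration 2:
  f(0.500000) = -0.106531
  f'(0.500000) = 1.606531
  x_2 = 0.500000 - (-0.106531)/1.606531 = 0.566311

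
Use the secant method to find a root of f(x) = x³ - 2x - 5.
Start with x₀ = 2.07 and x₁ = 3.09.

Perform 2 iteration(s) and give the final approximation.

f(x) = x³ - 2x - 5
x₀ = 2.07, x₁ = 3.09

Secant formula: x_{n+1} = x_n - f(x_n)(x_n - x_{n-1})/(f(x_n) - f(x_{n-1}))

Iteration 1:
  f(2.070000) = -0.270257
  f(3.090000) = 18.323629
  x_2 = 3.090000 - 18.323629×(3.090000 - 2.070000)/(18.323629 - (-0.270257))
       = 2.084825
Iteration 2:
  f(3.090000) = 18.323629
  f(2.084825) = -0.107963
  x_3 = 2.084825 - (-0.107963)×(2.084825 - 3.090000)/(-0.107963 - 18.323629)
       = 2.090713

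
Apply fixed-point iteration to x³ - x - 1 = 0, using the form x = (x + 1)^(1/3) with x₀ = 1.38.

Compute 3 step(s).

Equation: x³ - x - 1 = 0
Fixed-point form: x = (x + 1)^(1/3)
x₀ = 1.38

x_1 = g(1.380000) = 1.335136
x_2 = g(1.335136) = 1.326694
x_3 = g(1.326694) = 1.325093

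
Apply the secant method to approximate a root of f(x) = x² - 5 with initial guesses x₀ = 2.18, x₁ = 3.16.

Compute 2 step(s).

f(x) = x² - 5
x₀ = 2.18, x₁ = 3.16

Secant formula: x_{n+1} = x_n - f(x_n)(x_n - x_{n-1})/(f(x_n) - f(x_{n-1}))

Iteration 1:
  f(2.180000) = -0.247600
  f(3.160000) = 4.985600
  x_2 = 3.160000 - 4.985600×(3.160000 - 2.180000)/(4.985600 - (-0.247600))
       = 2.226367
Iteration 2:
  f(3.160000) = 4.985600
  f(2.226367) = -0.043290
  x_3 = 2.226367 - (-0.043290)×(2.226367 - 3.160000)/(-0.043290 - 4.985600)
       = 2.234404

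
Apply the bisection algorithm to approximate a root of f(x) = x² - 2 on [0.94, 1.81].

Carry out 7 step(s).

f(x) = x² - 2
Initial interval: [0.94, 1.81]

Iteration 1:
  c_1 = (0.940000 + 1.810000)/2 = 1.375000
  f(c_1) = f(1.375000) = -0.109375
  f(a) × f(c) ≥ 0, new interval: [1.375000, 1.810000]
Iteration 2:
  c_2 = (1.375000 + 1.810000)/2 = 1.592500
  f(c_2) = f(1.592500) = 0.536056
  f(a) × f(c) < 0, new interval: [1.375000, 1.592500]
Iteration 3:
  c_3 = (1.375000 + 1.592500)/2 = 1.483750
  f(c_3) = f(1.483750) = 0.201514
  f(a) × f(c) < 0, new interval: [1.375000, 1.483750]
Iteration 4:
  c_4 = (1.375000 + 1.483750)/2 = 1.429375
  f(c_4) = f(1.429375) = 0.043113
  f(a) × f(c) < 0, new interval: [1.375000, 1.429375]
Iteration 5:
  c_5 = (1.375000 + 1.429375)/2 = 1.402188
  f(c_5) = f(1.402188) = -0.033870
  f(a) × f(c) ≥ 0, new interval: [1.402188, 1.429375]
Iteration 6:
  c_6 = (1.402188 + 1.429375)/2 = 1.415781
  f(c_6) = f(1.415781) = 0.004437
  f(a) × f(c) < 0, new interval: [1.402188, 1.415781]
Iteration 7:
  c_7 = (1.402188 + 1.415781)/2 = 1.408984
  f(c_7) = f(1.408984) = -0.014763
  f(a) × f(c) ≥ 0, new interval: [1.408984, 1.415781]

After 7 iteration(s), the approximation is c_7 = 1.408984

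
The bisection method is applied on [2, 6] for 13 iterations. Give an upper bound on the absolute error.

Bisection error bound: |error| ≤ (b-a)/2^n
|error| ≤ (6 - 2)/2^13 = 4/2^13
|error| ≤ 0.0004882812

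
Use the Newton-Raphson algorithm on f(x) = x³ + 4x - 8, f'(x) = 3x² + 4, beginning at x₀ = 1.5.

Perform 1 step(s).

f(x) = x³ + 4x - 8
f'(x) = 3x² + 4
x₀ = 1.5

Newton-Raphson formula: x_{n+1} = x_n - f(x_n)/f'(x_n)

Iteration 1:
  f(1.500000) = 1.375000
  f'(1.500000) = 10.750000
  x_1 = 1.500000 - 1.375000/10.750000 = 1.372093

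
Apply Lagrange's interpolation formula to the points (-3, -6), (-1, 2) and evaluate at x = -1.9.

Lagrange interpolation formula:
P(x) = Σ yᵢ × Lᵢ(x)
where Lᵢ(x) = Π_{j≠i} (x - xⱼ)/(xᵢ - xⱼ)

L_0(-1.9) = (-1.9 - (-1))/(-3 - (-1)) = 0.450000
L_1(-1.9) = (-1.9 - (-3))/(-1 - (-3)) = 0.550000

P(-1.9) = (-6)×L_0(-1.9) + 2×L_1(-1.9)
P(-1.9) = -1.600000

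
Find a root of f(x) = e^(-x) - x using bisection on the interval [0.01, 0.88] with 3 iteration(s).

f(x) = e^(-x) - x
Initial interval: [0.01, 0.88]

Iteration 1:
  c_1 = (0.010000 + 0.880000)/2 = 0.445000
  f(c_1) = f(0.445000) = 0.195824
  f(a) × f(c) ≥ 0, new interval: [0.445000, 0.880000]
Iteration 2:
  c_2 = (0.445000 + 0.880000)/2 = 0.662500
  f(c_2) = f(0.662500) = -0.146939
  f(a) × f(c) < 0, new interval: [0.445000, 0.662500]
Iteration 3:
  c_3 = (0.445000 + 0.662500)/2 = 0.553750
  f(c_3) = f(0.553750) = 0.021040
  f(a) × f(c) ≥ 0, new interval: [0.553750, 0.662500]

After 3 iteration(s), the approximation is c_3 = 0.553750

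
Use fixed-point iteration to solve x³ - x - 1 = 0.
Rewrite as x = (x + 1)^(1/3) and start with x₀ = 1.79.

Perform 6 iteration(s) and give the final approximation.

Equation: x³ - x - 1 = 0
Fixed-point form: x = (x + 1)^(1/3)
x₀ = 1.79

x_1 = g(1.790000) = 1.407780
x_2 = g(1.407780) = 1.340311
x_3 = g(1.340311) = 1.327673
x_4 = g(1.327673) = 1.325279
x_5 = g(1.325279) = 1.324825
x_6 = g(1.324825) = 1.324738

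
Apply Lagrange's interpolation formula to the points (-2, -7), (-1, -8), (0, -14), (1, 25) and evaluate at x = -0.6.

Lagrange interpolation formula:
P(x) = Σ yᵢ × Lᵢ(x)
where Lᵢ(x) = Π_{j≠i} (x - xⱼ)/(xᵢ - xⱼ)

L_0(-0.6) = (-0.6 - (-1))/(-2 - (-1)) × (-0.6 - 0)/(-2 - 0) × (-0.6 - 1)/(-2 - 1) = -0.064000
L_1(-0.6) = (-0.6 - (-2))/(-1 - (-2)) × (-0.6 - 0)/(-1 - 0) × (-0.6 - 1)/(-1 - 1) = 0.672000
L_2(-0.6) = (-0.6 - (-2))/(0 - (-2)) × (-0.6 - (-1))/(0 - (-1)) × (-0.6 - 1)/(0 - 1) = 0.448000
L_3(-0.6) = (-0.6 - (-2))/(1 - (-2)) × (-0.6 - (-1))/(1 - (-1)) × (-0.6 - 0)/(1 - 0) = -0.056000

P(-0.6) = (-7)×L_0(-0.6) + (-8)×L_1(-0.6) + (-14)×L_2(-0.6) + 25×L_3(-0.6)
P(-0.6) = -12.600000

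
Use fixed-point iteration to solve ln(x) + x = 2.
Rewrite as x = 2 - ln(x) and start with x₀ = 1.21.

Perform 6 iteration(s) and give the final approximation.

Equation: ln(x) + x = 2
Fixed-point form: x = 2 - ln(x)
x₀ = 1.21

x_1 = g(1.210000) = 1.809380
x_2 = g(1.809380) = 1.407016
x_3 = g(1.407016) = 1.658529
x_4 = g(1.658529) = 1.494069
x_5 = g(1.494069) = 1.598497
x_6 = g(1.598497) = 1.530936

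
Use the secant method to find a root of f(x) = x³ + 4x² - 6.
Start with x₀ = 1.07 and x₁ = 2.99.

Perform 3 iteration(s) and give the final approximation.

f(x) = x³ + 4x² - 6
x₀ = 1.07, x₁ = 2.99

Secant formula: x_{n+1} = x_n - f(x_n)(x_n - x_{n-1})/(f(x_n) - f(x_{n-1}))

Iteration 1:
  f(1.070000) = -0.195357
  f(2.990000) = 56.491299
  x_2 = 2.990000 - 56.491299×(2.990000 - 1.070000)/(56.491299 - (-0.195357))
       = 1.076617
Iteration 2:
  f(2.990000) = 56.491299
  f(1.076617) = -0.115674
  x_3 = 1.076617 - (-0.115674)×(1.076617 - 2.990000)/(-0.115674 - 56.491299)
       = 1.080527
Iteration 3:
  f(1.076617) = -0.115674
  f(1.080527) = -0.068292
  x_4 = 1.080527 - (-0.068292)×(1.080527 - 1.076617)/(-0.068292 - (-0.115674))
       = 1.086162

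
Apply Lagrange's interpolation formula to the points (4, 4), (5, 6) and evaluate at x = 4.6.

Lagrange interpolation formula:
P(x) = Σ yᵢ × Lᵢ(x)
where Lᵢ(x) = Π_{j≠i} (x - xⱼ)/(xᵢ - xⱼ)

L_0(4.6) = (4.6 - 5)/(4 - 5) = 0.400000
L_1(4.6) = (4.6 - 4)/(5 - 4) = 0.600000

P(4.6) = 4×L_0(4.6) + 6×L_1(4.6)
P(4.6) = 5.200000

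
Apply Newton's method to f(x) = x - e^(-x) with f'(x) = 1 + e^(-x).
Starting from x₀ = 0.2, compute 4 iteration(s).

f(x) = x - e^(-x)
f'(x) = 1 + e^(-x)
x₀ = 0.2

Newton-Raphson formula: x_{n+1} = x_n - f(x_n)/f'(x_n)

Iteration 1:
  f(0.200000) = -0.618731
  f'(0.200000) = 1.818731
  x_1 = 0.200000 - (-0.618731)/1.818731 = 0.540199
Iteration 2:
  f(0.540199) = -0.042433
  f'(0.540199) = 1.582632
  x_2 = 0.540199 - (-0.042433)/1.582632 = 0.567011
Iteration 3:
  f(0.567011) = -0.000208
  f'(0.567011) = 1.567218
  x_3 = 0.567011 - (-0.000208)/1.567218 = 0.567143
Iteration 4:
  f(0.567143) = 0.000000
  f'(0.567143) = 1.567143
  x_4 = 0.567143 - 0.000000/1.567143 = 0.567143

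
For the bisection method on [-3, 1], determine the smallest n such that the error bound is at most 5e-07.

We need (b-a)/2^n ≤ 5e-07
(1 - (-3))/2^n ≤ 5e-07
4/2^n ≤ 5e-07
2^n ≥ 8000000
n ≥ log₂(8000000) = 22.93
n ≥ 23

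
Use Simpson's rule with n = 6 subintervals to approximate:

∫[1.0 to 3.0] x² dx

f(x) = x²
a = 1.0, b = 3.0, n = 6
h = (b - a)/n = 0.333333

Simpson's rule: (h/3)[f(x₀) + 4f(x₁) + 2f(x₂) + ... + f(xₙ)]

x_0 = 1.0000, f(x_0) = 1.000000, coefficient = 1
x_1 = 1.3333, f(x_1) = 1.777778, coefficient = 4
x_2 = 1.6667, f(x_2) = 2.777778, coefficient = 2
x_3 = 2.0000, f(x_3) = 4.000000, coefficient = 4
x_4 = 2.3333, f(x_4) = 5.444444, coefficient = 2
x_5 = 2.6667, f(x_5) = 7.111111, coefficient = 4
x_6 = 3.0000, f(x_6) = 9.000000, coefficient = 1

I ≈ (0.333333/3) × 78.000000 = 8.666667
Exact value: 8.666667
Error: 0.000000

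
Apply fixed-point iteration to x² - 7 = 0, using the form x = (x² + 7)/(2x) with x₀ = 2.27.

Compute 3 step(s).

Equation: x² - 7 = 0
Fixed-point form: x = (x² + 7)/(2x)
x₀ = 2.27

x_1 = g(2.270000) = 2.676850
x_2 = g(2.676850) = 2.645932
x_3 = g(2.645932) = 2.645751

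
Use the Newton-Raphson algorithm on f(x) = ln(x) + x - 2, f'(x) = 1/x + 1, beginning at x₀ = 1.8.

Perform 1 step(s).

f(x) = ln(x) + x - 2
f'(x) = 1/x + 1
x₀ = 1.8

Newton-Raphson formula: x_{n+1} = x_n - f(x_n)/f'(x_n)

Iteration 1:
  f(1.800000) = 0.387787
  f'(1.800000) = 1.555556
  x_1 = 1.800000 - 0.387787/1.555556 = 1.550709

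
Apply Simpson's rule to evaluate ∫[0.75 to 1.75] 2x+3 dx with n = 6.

f(x) = 2x+3
a = 0.75, b = 1.75, n = 6
h = (b - a)/n = 0.166667

Simpson's rule: (h/3)[f(x₀) + 4f(x₁) + 2f(x₂) + ... + f(xₙ)]

x_0 = 0.7500, f(x_0) = 4.500000, coefficient = 1
x_1 = 0.9167, f(x_1) = 4.833333, coefficient = 4
x_2 = 1.0833, f(x_2) = 5.166667, coefficient = 2
x_3 = 1.2500, f(x_3) = 5.500000, coefficient = 4
x_4 = 1.4167, f(x_4) = 5.833333, coefficient = 2
x_5 = 1.5833, f(x_5) = 6.166667, coefficient = 4
x_6 = 1.7500, f(x_6) = 6.500000, coefficient = 1

I ≈ (0.166667/3) × 99.000000 = 5.500000
Exact value: 5.500000
Error: 0.000000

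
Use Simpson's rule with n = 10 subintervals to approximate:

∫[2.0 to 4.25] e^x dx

f(x) = e^x
a = 2.0, b = 4.25, n = 10
h = (b - a)/n = 0.225000

Simpson's rule: (h/3)[f(x₀) + 4f(x₁) + 2f(x₂) + ... + f(xₙ)]

x_0 = 2.0000, f(x_0) = 7.389056, coefficient = 1
x_1 = 2.2250, f(x_1) = 9.253483, coefficient = 4
x_2 = 2.4500, f(x_2) = 11.588347, coefficient = 2
x_3 = 2.6750, f(x_3) = 14.512350, coefficient = 4
x_4 = 2.9000, f(x_4) = 18.174145, coefficient = 2
x_5 = 3.1250, f(x_5) = 22.759895, coefficient = 4
x_6 = 3.3500, f(x_6) = 28.502734, coefficient = 2
x_7 = 3.5750, f(x_7) = 35.694621, coefficient = 4
x_8 = 3.8000, f(x_8) = 44.701184, coefficient = 2
x_9 = 4.0250, f(x_9) = 55.980309, coefficient = 4
x_10 = 4.2500, f(x_10) = 70.105412, coefficient = 1

I ≈ (0.225000/3) × 836.229918 = 62.717244
Exact value: 62.716356
Error: 0.000888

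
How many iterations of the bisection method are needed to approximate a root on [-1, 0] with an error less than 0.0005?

We need (b-a)/2^n ≤ 0.0005
(0 - (-1))/2^n ≤ 0.0005
1/2^n ≤ 0.0005
2^n ≥ 2000
n ≥ log₂(2000) = 10.97
n ≥ 11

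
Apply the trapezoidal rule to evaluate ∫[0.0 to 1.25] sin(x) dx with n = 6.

f(x) = sin(x)
a = 0.0, b = 1.25, n = 6
h = (b - a)/n = 0.208333

Trapezoidal rule: (h/2)[f(x₀) + 2f(x₁) + 2f(x₂) + ... + f(xₙ)]

x_0 = 0.0000, f(x_0) = 0.000000, coefficient = 1
x_1 = 0.2083, f(x_1) = 0.206830, coefficient = 2
x_2 = 0.4167, f(x_2) = 0.404715, coefficient = 2
x_3 = 0.6250, f(x_3) = 0.585097, coefficient = 2
x_4 = 0.8333, f(x_4) = 0.740177, coefficient = 2
x_5 = 1.0417, f(x_5) = 0.863247, coefficient = 2
x_6 = 1.2500, f(x_6) = 0.948985, coefficient = 1

I ≈ (0.208333/2) × 6.549115 = 0.682199
Exact value: 0.684678
Error: 0.002478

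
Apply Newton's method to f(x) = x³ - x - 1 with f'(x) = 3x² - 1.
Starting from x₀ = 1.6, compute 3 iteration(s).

f(x) = x³ - x - 1
f'(x) = 3x² - 1
x₀ = 1.6

Newton-Raphson formula: x_{n+1} = x_n - f(x_n)/f'(x_n)

Iteration 1:
  f(1.600000) = 1.496000
  f'(1.600000) = 6.680000
  x_1 = 1.600000 - 1.496000/6.680000 = 1.376048
Iteration 2:
  f(1.376048) = 0.229510
  f'(1.376048) = 4.680524
  x_2 = 1.376048 - 0.229510/4.680524 = 1.327013
Iteration 3:
  f(1.327013) = 0.009808
  f'(1.327013) = 4.282890
  x_3 = 1.327013 - 0.009808/4.282890 = 1.324723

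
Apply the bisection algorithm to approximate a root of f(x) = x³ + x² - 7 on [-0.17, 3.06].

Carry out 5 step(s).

f(x) = x³ + x² - 7
Initial interval: [-0.17, 3.06]

Iteration 1:
  c_1 = (-0.170000 + 3.060000)/2 = 1.445000
  f(c_1) = f(1.445000) = -1.894779
  f(a) × f(c) ≥ 0, new interval: [1.445000, 3.060000]
Iteration 2:
  c_2 = (1.445000 + 3.060000)/2 = 2.252500
  f(c_2) = f(2.252500) = 9.502392
  f(a) × f(c) < 0, new interval: [1.445000, 2.252500]
Iteration 3:
  c_3 = (1.445000 + 2.252500)/2 = 1.848750
  f(c_3) = f(1.848750) = 2.736676
  f(a) × f(c) < 0, new interval: [1.445000, 1.848750]
Iteration 4:
  c_4 = (1.445000 + 1.848750)/2 = 1.646875
  f(c_4) = f(1.646875) = 0.178847
  f(a) × f(c) < 0, new interval: [1.445000, 1.646875]
Iteration 5:
  c_5 = (1.445000 + 1.646875)/2 = 1.545937
  f(c_5) = f(1.545937) = -0.915406
  f(a) × f(c) ≥ 0, new interval: [1.545937, 1.646875]

After 5 iteration(s), the approximation is c_5 = 1.545937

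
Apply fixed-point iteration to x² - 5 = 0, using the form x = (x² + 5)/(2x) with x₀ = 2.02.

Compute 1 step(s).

Equation: x² - 5 = 0
Fixed-point form: x = (x² + 5)/(2x)
x₀ = 2.02

x_1 = g(2.020000) = 2.247624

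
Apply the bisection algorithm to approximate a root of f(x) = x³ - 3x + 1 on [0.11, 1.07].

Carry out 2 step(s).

f(x) = x³ - 3x + 1
Initial interval: [0.11, 1.07]

Iteration 1:
  c_1 = (0.110000 + 1.070000)/2 = 0.590000
  f(c_1) = f(0.590000) = -0.564621
  f(a) × f(c) < 0, new interval: [0.110000, 0.590000]
Iteration 2:
  c_2 = (0.110000 + 0.590000)/2 = 0.350000
  f(c_2) = f(0.350000) = -0.007125
  f(a) × f(c) < 0, new interval: [0.110000, 0.350000]

After 2 iteration(s), the approximation is c_2 = 0.350000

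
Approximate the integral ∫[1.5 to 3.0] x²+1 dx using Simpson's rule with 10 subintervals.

f(x) = x²+1
a = 1.5, b = 3.0, n = 10
h = (b - a)/n = 0.150000

Simpson's rule: (h/3)[f(x₀) + 4f(x₁) + 2f(x₂) + ... + f(xₙ)]

x_0 = 1.5000, f(x_0) = 3.250000, coefficient = 1
x_1 = 1.6500, f(x_1) = 3.722500, coefficient = 4
x_2 = 1.8000, f(x_2) = 4.240000, coefficient = 2
x_3 = 1.9500, f(x_3) = 4.802500, coefficient = 4
x_4 = 2.1000, f(x_4) = 5.410000, coefficient = 2
x_5 = 2.2500, f(x_5) = 6.062500, coefficient = 4
x_6 = 2.4000, f(x_6) = 6.760000, coefficient = 2
x_7 = 2.5500, f(x_7) = 7.502500, coefficient = 4
x_8 = 2.7000, f(x_8) = 8.290000, coefficient = 2
x_9 = 2.8500, f(x_9) = 9.122500, coefficient = 4
x_10 = 3.0000, f(x_10) = 10.000000, coefficient = 1

I ≈ (0.150000/3) × 187.500000 = 9.375000
Exact value: 9.375000
Error: 0.000000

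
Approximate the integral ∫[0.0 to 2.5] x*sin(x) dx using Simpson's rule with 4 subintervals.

f(x) = x*sin(x)
a = 0.0, b = 2.5, n = 4
h = (b - a)/n = 0.625000

Simpson's rule: (h/3)[f(x₀) + 4f(x₁) + 2f(x₂) + ... + f(xₙ)]

x_0 = 0.0000, f(x_0) = 0.000000, coefficient = 1
x_1 = 0.6250, f(x_1) = 0.365686, coefficient = 4
x_2 = 1.2500, f(x_2) = 1.186231, coefficient = 2
x_3 = 1.8750, f(x_3) = 1.788911, coefficient = 4
x_4 = 2.5000, f(x_4) = 1.496180, coefficient = 1

I ≈ (0.625000/3) × 12.487028 = 2.601464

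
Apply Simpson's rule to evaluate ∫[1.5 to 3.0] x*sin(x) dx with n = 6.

f(x) = x*sin(x)
a = 1.5, b = 3.0, n = 6
h = (b - a)/n = 0.250000

Simpson's rule: (h/3)[f(x₀) + 4f(x₁) + 2f(x₂) + ... + f(xₙ)]

x_0 = 1.5000, f(x_0) = 1.496242, coefficient = 1
x_1 = 1.7500, f(x_1) = 1.721975, coefficient = 4
x_2 = 2.0000, f(x_2) = 1.818595, coefficient = 2
x_3 = 2.2500, f(x_3) = 1.750665, coefficient = 4
x_4 = 2.5000, f(x_4) = 1.496180, coefficient = 2
x_5 = 2.7500, f(x_5) = 1.049568, coefficient = 4
x_6 = 3.0000, f(x_6) = 0.423360, coefficient = 1

I ≈ (0.250000/3) × 26.637984 = 2.219832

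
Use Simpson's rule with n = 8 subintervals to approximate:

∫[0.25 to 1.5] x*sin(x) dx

f(x) = x*sin(x)
a = 0.25, b = 1.5, n = 8
h = (b - a)/n = 0.156250

Simpson's rule: (h/3)[f(x₀) + 4f(x₁) + 2f(x₂) + ... + f(xₙ)]

x_0 = 0.2500, f(x_0) = 0.061851, coefficient = 1
x_1 = 0.4062, f(x_1) = 0.160537, coefficient = 4
x_2 = 0.5625, f(x_2) = 0.299983, coefficient = 2
x_3 = 0.7188, f(x_3) = 0.473257, coefficient = 4
x_4 = 0.8750, f(x_4) = 0.671601, coefficient = 2
x_5 = 1.0312, f(x_5) = 0.884753, coefficient = 4
x_6 = 1.1875, f(x_6) = 1.101331, coefficient = 2
x_7 = 1.3438, f(x_7) = 1.309263, coefficient = 4
x_8 = 1.5000, f(x_8) = 1.496242, coefficient = 1

I ≈ (0.156250/3) × 17.015161 = 0.886206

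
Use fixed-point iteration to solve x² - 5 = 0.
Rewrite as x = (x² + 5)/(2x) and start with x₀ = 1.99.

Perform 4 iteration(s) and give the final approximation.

Equation: x² - 5 = 0
Fixed-point form: x = (x² + 5)/(2x)
x₀ = 1.99

x_1 = g(1.990000) = 2.251281
x_2 = g(2.251281) = 2.236119
x_3 = g(2.236119) = 2.236068
x_4 = g(2.236068) = 2.236068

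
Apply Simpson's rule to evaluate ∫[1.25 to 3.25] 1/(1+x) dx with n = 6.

f(x) = 1/(1+x)
a = 1.25, b = 3.25, n = 6
h = (b - a)/n = 0.333333

Simpson's rule: (h/3)[f(x₀) + 4f(x₁) + 2f(x₂) + ... + f(xₙ)]

x_0 = 1.2500, f(x_0) = 0.444444, coefficient = 1
x_1 = 1.5833, f(x_1) = 0.387097, coefficient = 4
x_2 = 1.9167, f(x_2) = 0.342857, coefficient = 2
x_3 = 2.2500, f(x_3) = 0.307692, coefficient = 4
x_4 = 2.5833, f(x_4) = 0.279070, coefficient = 2
x_5 = 2.9167, f(x_5) = 0.255319, coefficient = 4
x_6 = 3.2500, f(x_6) = 0.235294, coefficient = 1

I ≈ (0.333333/3) × 5.724025 = 0.636003
Exact value: 0.635989
Error: 0.000014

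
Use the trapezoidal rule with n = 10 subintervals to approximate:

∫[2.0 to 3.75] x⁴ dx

f(x) = x⁴
a = 2.0, b = 3.75, n = 10
h = (b - a)/n = 0.175000

Trapezoidal rule: (h/2)[f(x₀) + 2f(x₁) + 2f(x₂) + ... + f(xₙ)]

x_0 = 2.0000, f(x_0) = 16.000000, coefficient = 1
x_1 = 2.1750, f(x_1) = 22.378813, coefficient = 2
x_2 = 2.3500, f(x_2) = 30.498006, coefficient = 2
x_3 = 2.5250, f(x_3) = 40.648594, coefficient = 2
x_4 = 2.7000, f(x_4) = 53.144100, coefficient = 2
x_5 = 2.8750, f(x_5) = 68.320557, coefficient = 2
x_6 = 3.0500, f(x_6) = 86.536506, coefficient = 2
x_7 = 3.2250, f(x_7) = 108.173000, coefficient = 2
x_8 = 3.4000, f(x_8) = 133.633600, coefficient = 2
x_9 = 3.5750, f(x_9) = 163.344375, coefficient = 2
x_10 = 3.7500, f(x_10) = 197.753906, coefficient = 1

I ≈ (0.175000/2) × 1627.109010 = 142.372038
Exact value: 141.915430
Error: 0.456609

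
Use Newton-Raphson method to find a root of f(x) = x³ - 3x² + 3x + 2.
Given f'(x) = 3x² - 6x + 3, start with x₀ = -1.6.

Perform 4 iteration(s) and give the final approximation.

f(x) = x³ - 3x² + 3x + 2
f'(x) = 3x² - 6x + 3
x₀ = -1.6

Newton-Raphson formula: x_{n+1} = x_n - f(x_n)/f'(x_n)

Iteration 1:
  f(-1.600000) = -14.576000
  f'(-1.600000) = 20.280000
  x_1 = -1.600000 - (-14.576000)/20.280000 = -0.881262
Iteration 2:
  f(-0.881262) = -3.658066
  f'(-0.881262) = 10.617444
  x_2 = -0.881262 - (-3.658066)/10.617444 = -0.536729
Iteration 3:
  f(-0.536729) = -0.629039
  f'(-0.536729) = 7.084606
  x_3 = -0.536729 - (-0.629039)/7.084606 = -0.447939
Iteration 4:
  f(-0.447939) = -0.035645
  f'(-0.447939) = 6.289584
  x_4 = -0.447939 - (-0.035645)/6.289584 = -0.442272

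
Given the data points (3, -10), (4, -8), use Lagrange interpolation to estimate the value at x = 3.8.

Lagrange interpolation formula:
P(x) = Σ yᵢ × Lᵢ(x)
where Lᵢ(x) = Π_{j≠i} (x - xⱼ)/(xᵢ - xⱼ)

L_0(3.8) = (3.8 - 4)/(3 - 4) = 0.200000
L_1(3.8) = (3.8 - 3)/(4 - 3) = 0.800000

P(3.8) = (-10)×L_0(3.8) + (-8)×L_1(3.8)
P(3.8) = -8.400000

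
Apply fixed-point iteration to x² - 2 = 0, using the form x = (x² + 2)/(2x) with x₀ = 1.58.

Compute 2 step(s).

Equation: x² - 2 = 0
Fixed-point form: x = (x² + 2)/(2x)
x₀ = 1.58

x_1 = g(1.580000) = 1.422911
x_2 = g(1.422911) = 1.414240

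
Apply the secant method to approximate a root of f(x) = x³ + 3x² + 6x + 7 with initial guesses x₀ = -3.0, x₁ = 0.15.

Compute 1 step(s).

f(x) = x³ + 3x² + 6x + 7
x₀ = -3.0, x₁ = 0.15

Secant formula: x_{n+1} = x_n - f(x_n)(x_n - x_{n-1})/(f(x_n) - f(x_{n-1}))

Iteration 1:
  f(-3.000000) = -11.000000
  f(0.150000) = 7.970875
  x_2 = 0.150000 - 7.970875×(0.150000 - (-3.000000))/(7.970875 - (-11.000000))
       = -1.173516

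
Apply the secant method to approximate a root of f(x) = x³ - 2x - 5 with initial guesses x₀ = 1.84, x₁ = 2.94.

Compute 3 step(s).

f(x) = x³ - 2x - 5
x₀ = 1.84, x₁ = 2.94

Secant formula: x_{n+1} = x_n - f(x_n)(x_n - x_{n-1})/(f(x_n) - f(x_{n-1}))

Iteration 1:
  f(1.840000) = -2.450496
  f(2.940000) = 14.532184
  x_2 = 2.940000 - 14.532184×(2.940000 - 1.840000)/(14.532184 - (-2.450496))
       = 1.998723
Iteration 2:
  f(2.940000) = 14.532184
  f(1.998723) = -1.012758
  x_3 = 1.998723 - (-1.012758)×(1.998723 - 2.940000)/(-1.012758 - 14.532184)
       = 2.060048
Iteration 3:
  f(1.998723) = -1.012758
  f(2.060048) = -0.377672
  x_4 = 2.060048 - (-0.377672)×(2.060048 - 1.998723)/(-0.377672 - (-1.012758))
       = 2.096516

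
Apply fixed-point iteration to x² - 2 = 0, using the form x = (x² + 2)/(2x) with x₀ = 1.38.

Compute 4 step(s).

Equation: x² - 2 = 0
Fixed-point form: x = (x² + 2)/(2x)
x₀ = 1.38

x_1 = g(1.380000) = 1.414638
x_2 = g(1.414638) = 1.414214
x_3 = g(1.414214) = 1.414214
x_4 = g(1.414214) = 1.414214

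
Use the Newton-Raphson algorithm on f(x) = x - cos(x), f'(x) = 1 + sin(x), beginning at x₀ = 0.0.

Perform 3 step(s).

f(x) = x - cos(x)
f'(x) = 1 + sin(x)
x₀ = 0.0

Newton-Raphson formula: x_{n+1} = x_n - f(x_n)/f'(x_n)

Iteration 1:
  f(0.000000) = -1.000000
  f'(0.000000) = 1.000000
  x_1 = 0.000000 - (-1.000000)/1.000000 = 1.000000
Iteration 2:
  f(1.000000) = 0.459698
  f'(1.000000) = 1.841471
  x_2 = 1.000000 - 0.459698/1.841471 = 0.750364
Iteration 3:
  f(0.750364) = 0.018923
  f'(0.750364) = 1.681905
  x_3 = 0.750364 - 0.018923/1.681905 = 0.739113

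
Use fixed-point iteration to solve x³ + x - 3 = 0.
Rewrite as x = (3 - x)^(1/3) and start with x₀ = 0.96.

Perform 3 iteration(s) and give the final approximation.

Equation: x³ + x - 3 = 0
Fixed-point form: x = (3 - x)^(1/3)
x₀ = 0.96

x_1 = g(0.960000) = 1.268265
x_2 = g(1.268265) = 1.200864
x_3 = g(1.200864) = 1.216246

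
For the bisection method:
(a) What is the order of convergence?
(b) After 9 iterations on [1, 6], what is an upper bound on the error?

(a) Bisection has linear (order 1) convergence; the error is halved each step.

(b) Error bound = (b-a)/2^n = (6 - 1)/2^{9}
    = 5/2^{9}

(a) 1 (linear); (b) error ≤ 9.77e-03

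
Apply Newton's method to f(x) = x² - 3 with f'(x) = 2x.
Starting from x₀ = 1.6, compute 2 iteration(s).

f(x) = x² - 3
f'(x) = 2x
x₀ = 1.6

Newton-Raphson formula: x_{n+1} = x_n - f(x_n)/f'(x_n)

Iteration 1:
  f(1.600000) = -0.440000
  f'(1.600000) = 3.200000
  x_1 = 1.600000 - (-0.440000)/3.200000 = 1.737500
Iteration 2:
  f(1.737500) = 0.018906
  f'(1.737500) = 3.475000
  x_2 = 1.737500 - 0.018906/3.475000 = 1.732059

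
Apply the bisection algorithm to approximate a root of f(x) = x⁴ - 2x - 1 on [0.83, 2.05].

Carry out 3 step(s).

f(x) = x⁴ - 2x - 1
Initial interval: [0.83, 2.05]

Iteration 1:
  c_1 = (0.830000 + 2.050000)/2 = 1.440000
  f(c_1) = f(1.440000) = 0.419817
  f(a) × f(c) < 0, new interval: [0.830000, 1.440000]
Iteration 2:
  c_2 = (0.830000 + 1.440000)/2 = 1.135000
  f(c_2) = f(1.135000) = -1.610476
  f(a) × f(c) ≥ 0, new interval: [1.135000, 1.440000]
Iteration 3:
  c_3 = (1.135000 + 1.440000)/2 = 1.287500
  f(c_3) = f(1.287500) = -0.827176
  f(a) × f(c) ≥ 0, new interval: [1.287500, 1.440000]

After 3 iteration(s), the approximation is c_3 = 1.287500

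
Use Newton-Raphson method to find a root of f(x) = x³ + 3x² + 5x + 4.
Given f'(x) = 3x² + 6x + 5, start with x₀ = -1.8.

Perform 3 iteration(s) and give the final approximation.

f(x) = x³ + 3x² + 5x + 4
f'(x) = 3x² + 6x + 5
x₀ = -1.8

Newton-Raphson formula: x_{n+1} = x_n - f(x_n)/f'(x_n)

Iteration 1:
  f(-1.800000) = -1.112000
  f'(-1.800000) = 3.920000
  x_1 = -1.800000 - (-1.112000)/3.920000 = -1.516327
Iteration 2:
  f(-1.516327) = -0.170302
  f'(-1.516327) = 2.799779
  x_2 = -1.516327 - (-0.170302)/2.799779 = -1.455500
Iteration 3:
  f(-1.455500) = -0.005506
  f'(-1.455500) = 2.622439
  x_3 = -1.455500 - (-0.005506)/2.622439 = -1.453400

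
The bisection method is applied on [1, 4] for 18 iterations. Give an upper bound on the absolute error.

Bisection error bound: |error| ≤ (b-a)/2^n
|error| ≤ (4 - 1)/2^18 = 3/2^18
|error| ≤ 0.0000114441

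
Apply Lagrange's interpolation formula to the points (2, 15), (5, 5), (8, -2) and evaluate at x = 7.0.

Lagrange interpolation formula:
P(x) = Σ yᵢ × Lᵢ(x)
where Lᵢ(x) = Π_{j≠i} (x - xⱼ)/(xᵢ - xⱼ)

L_0(7.0) = (7.0 - 5)/(2 - 5) × (7.0 - 8)/(2 - 8) = -0.111111
L_1(7.0) = (7.0 - 2)/(5 - 2) × (7.0 - 8)/(5 - 8) = 0.555556
L_2(7.0) = (7.0 - 2)/(8 - 2) × (7.0 - 5)/(8 - 5) = 0.555556

P(7.0) = 15×L_0(7.0) + 5×L_1(7.0) + (-2)×L_2(7.0)
P(7.0) = 0.000000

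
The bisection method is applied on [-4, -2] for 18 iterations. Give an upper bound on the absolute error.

Bisection error bound: |error| ≤ (b-a)/2^n
|error| ≤ (-2 - (-4))/2^18 = 2/2^18
|error| ≤ 0.0000076294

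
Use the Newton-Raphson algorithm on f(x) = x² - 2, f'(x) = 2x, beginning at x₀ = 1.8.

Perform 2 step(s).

f(x) = x² - 2
f'(x) = 2x
x₀ = 1.8

Newton-Raphson formula: x_{n+1} = x_n - f(x_n)/f'(x_n)

Iteration 1:
  f(1.800000) = 1.240000
  f'(1.800000) = 3.600000
  x_1 = 1.800000 - 1.240000/3.600000 = 1.455556
Iteration 2:
  f(1.455556) = 0.118642
  f'(1.455556) = 2.911111
  x_2 = 1.455556 - 0.118642/2.911111 = 1.414801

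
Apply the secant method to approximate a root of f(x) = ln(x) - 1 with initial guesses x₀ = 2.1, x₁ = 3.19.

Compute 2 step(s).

f(x) = ln(x) - 1
x₀ = 2.1, x₁ = 3.19

Secant formula: x_{n+1} = x_n - f(x_n)(x_n - x_{n-1})/(f(x_n) - f(x_{n-1}))

Iteration 1:
  f(2.100000) = -0.258063
  f(3.190000) = 0.160021
  x_2 = 3.190000 - 0.160021×(3.190000 - 2.100000)/(0.160021 - (-0.258063))
       = 2.772804
Iteration 2:
  f(3.190000) = 0.160021
  f(2.772804) = 0.019859
  x_3 = 2.772804 - 0.019859×(2.772804 - 3.190000)/(0.019859 - 0.160021)
       = 2.713693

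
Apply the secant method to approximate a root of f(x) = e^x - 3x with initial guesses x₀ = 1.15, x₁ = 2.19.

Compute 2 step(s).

f(x) = e^x - 3x
x₀ = 1.15, x₁ = 2.19

Secant formula: x_{n+1} = x_n - f(x_n)(x_n - x_{n-1})/(f(x_n) - f(x_{n-1}))

Iteration 1:
  f(1.150000) = -0.291807
  f(2.190000) = 2.365213
  x_2 = 2.190000 - 2.365213×(2.190000 - 1.150000)/(2.365213 - (-0.291807))
       = 1.264218
Iteration 2:
  f(2.190000) = 2.365213
  f(1.264218) = -0.252331
  x_3 = 1.264218 - (-0.252331)×(1.264218 - 2.190000)/(-0.252331 - 2.365213)
       = 1.353463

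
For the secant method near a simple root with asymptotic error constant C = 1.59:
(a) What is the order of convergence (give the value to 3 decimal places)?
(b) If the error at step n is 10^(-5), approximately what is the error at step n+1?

(a) Secant method has superlinear convergence with order φ = (1+√5)/2 ≈ 1.618.
    This means |e_{n+1}| ≈ C|e_n|^1.618.

(b) With |e_n| = 10^(-5) and C = 1.59:
    |e_{n+1}| ≈ 1.59 × (10^(-5))^1.618 = 1.59 × 10^(-8.09)

(a) ≈ 1.618 (golden ratio); (b) |e_{n+1}| ≈ 1.292e-08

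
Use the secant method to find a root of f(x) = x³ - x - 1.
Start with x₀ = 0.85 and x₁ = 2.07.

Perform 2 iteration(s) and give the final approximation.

f(x) = x³ - x - 1
x₀ = 0.85, x₁ = 2.07

Secant formula: x_{n+1} = x_n - f(x_n)(x_n - x_{n-1})/(f(x_n) - f(x_{n-1}))

Iteration 1:
  f(0.850000) = -1.235875
  f(2.070000) = 5.799743
  x_2 = 2.070000 - 5.799743×(2.070000 - 0.850000)/(5.799743 - (-1.235875))
       = 1.064305
Iteration 2:
  f(2.070000) = 5.799743
  f(1.064305) = -0.858719
  x_3 = 1.064305 - (-0.858719)×(1.064305 - 2.070000)/(-0.858719 - 5.799743)
       = 1.194006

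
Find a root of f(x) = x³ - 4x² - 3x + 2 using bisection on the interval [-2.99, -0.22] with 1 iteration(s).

f(x) = x³ - 4x² - 3x + 2
Initial interval: [-2.99, -0.22]

Iteration 1:
  c_1 = (-2.990000 + (-0.220000))/2 = -1.605000
  f(c_1) = f(-1.605000) = -7.623620
  f(a) × f(c) ≥ 0, new interval: [-1.605000, -0.220000]

After 1 iteration(s), the approximation is c_1 = -1.605000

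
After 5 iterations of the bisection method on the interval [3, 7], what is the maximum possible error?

Bisection error bound: |error| ≤ (b-a)/2^n
|error| ≤ (7 - 3)/2^5 = 4/2^5
|error| ≤ 0.1250000000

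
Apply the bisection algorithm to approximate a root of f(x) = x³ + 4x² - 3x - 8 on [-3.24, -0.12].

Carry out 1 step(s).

f(x) = x³ + 4x² - 3x - 8
Initial interval: [-3.24, -0.12]

Iteration 1:
  c_1 = (-3.240000 + (-0.120000))/2 = -1.680000
  f(c_1) = f(-1.680000) = 3.587968
  f(a) × f(c) ≥ 0, new interval: [-1.680000, -0.120000]

After 1 iteration(s), the approximation is c_1 = -1.680000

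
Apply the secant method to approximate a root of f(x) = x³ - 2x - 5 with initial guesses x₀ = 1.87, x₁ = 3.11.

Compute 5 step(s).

f(x) = x³ - 2x - 5
x₀ = 1.87, x₁ = 3.11

Secant formula: x_{n+1} = x_n - f(x_n)(x_n - x_{n-1})/(f(x_n) - f(x_{n-1}))

Iteration 1:
  f(1.870000) = -2.200797
  f(3.110000) = 18.860231
  x_2 = 3.110000 - 18.860231×(3.110000 - 1.870000)/(18.860231 - (-2.200797))
       = 1.999575
Iteration 2:
  f(3.110000) = 18.860231
  f(1.999575) = -1.004246
  x_3 = 1.999575 - (-1.004246)×(1.999575 - 3.110000)/(-1.004246 - 18.860231)
       = 2.055713
Iteration 3:
  f(1.999575) = -1.004246
  f(2.055713) = -0.424077
  x_4 = 2.055713 - (-0.424077)×(2.055713 - 1.999575)/(-0.424077 - (-1.004246))
       = 2.096747
Iteration 4:
  f(2.055713) = -0.424077
  f(2.096747) = 0.024530
  x_5 = 2.096747 - 0.024530×(2.096747 - 2.055713)/(0.024530 - (-0.424077))
       = 2.094503
Iteration 5:
  f(2.096747) = 0.024530
  f(2.094503) = -0.000544
  x_6 = 2.094503 - (-0.000544)×(2.094503 - 2.096747)/(-0.000544 - 0.024530)
       = 2.094551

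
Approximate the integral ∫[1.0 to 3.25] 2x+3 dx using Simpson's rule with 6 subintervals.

f(x) = 2x+3
a = 1.0, b = 3.25, n = 6
h = (b - a)/n = 0.375000

Simpson's rule: (h/3)[f(x₀) + 4f(x₁) + 2f(x₂) + ... + f(xₙ)]

x_0 = 1.0000, f(x_0) = 5.000000, coefficient = 1
x_1 = 1.3750, f(x_1) = 5.750000, coefficient = 4
x_2 = 1.7500, f(x_2) = 6.500000, coefficient = 2
x_3 = 2.1250, f(x_3) = 7.250000, coefficient = 4
x_4 = 2.5000, f(x_4) = 8.000000, coefficient = 2
x_5 = 2.8750, f(x_5) = 8.750000, coefficient = 4
x_6 = 3.2500, f(x_6) = 9.500000, coefficient = 1

I ≈ (0.375000/3) × 130.500000 = 16.312500
Exact value: 16.312500
Error: 0.000000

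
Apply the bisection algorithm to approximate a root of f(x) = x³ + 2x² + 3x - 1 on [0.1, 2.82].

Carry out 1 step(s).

f(x) = x³ + 2x² + 3x - 1
Initial interval: [0.1, 2.82]

Iteration 1:
  c_1 = (0.100000 + 2.820000)/2 = 1.460000
  f(c_1) = f(1.460000) = 10.755336
  f(a) × f(c) < 0, new interval: [0.100000, 1.460000]

After 1 iteration(s), the approximation is c_1 = 1.460000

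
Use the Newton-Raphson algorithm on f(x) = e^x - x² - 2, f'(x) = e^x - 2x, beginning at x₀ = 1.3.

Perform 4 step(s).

f(x) = e^x - x² - 2
f'(x) = e^x - 2x
x₀ = 1.3

Newton-Raphson formula: x_{n+1} = x_n - f(x_n)/f'(x_n)

Iteration 1:
  f(1.300000) = -0.020703
  f'(1.300000) = 1.069297
  x_1 = 1.300000 - (-0.020703)/1.069297 = 1.319362
Iteration 2:
  f(1.319362) = 0.000317
  f'(1.319362) = 1.102309
  x_2 = 1.319362 - 0.000317/1.102309 = 1.319074
Iteration 3:
  f(1.319074) = 0.000000
  f'(1.319074) = 1.101808
  x_3 = 1.319074 - 0.000000/1.101808 = 1.319074
Iteration 4:
  f(1.319074) = 0.000000
  f'(1.319074) = 1.101808
  x_4 = 1.319074 - 0.000000/1.101808 = 1.319074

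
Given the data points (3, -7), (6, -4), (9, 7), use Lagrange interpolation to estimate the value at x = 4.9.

Lagrange interpolation formula:
P(x) = Σ yᵢ × Lᵢ(x)
where Lᵢ(x) = Π_{j≠i} (x - xⱼ)/(xᵢ - xⱼ)

L_0(4.9) = (4.9 - 6)/(3 - 6) × (4.9 - 9)/(3 - 9) = 0.250556
L_1(4.9) = (4.9 - 3)/(6 - 3) × (4.9 - 9)/(6 - 9) = 0.865556
L_2(4.9) = (4.9 - 3)/(9 - 3) × (4.9 - 6)/(9 - 6) = -0.116111

P(4.9) = (-7)×L_0(4.9) + (-4)×L_1(4.9) + 7×L_2(4.9)
P(4.9) = -6.028889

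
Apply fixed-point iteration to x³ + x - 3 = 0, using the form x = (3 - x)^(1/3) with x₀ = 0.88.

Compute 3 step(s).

Equation: x³ + x - 3 = 0
Fixed-point form: x = (3 - x)^(1/3)
x₀ = 0.88

x_1 = g(0.880000) = 1.284632
x_2 = g(1.284632) = 1.197069
x_3 = g(1.197069) = 1.217100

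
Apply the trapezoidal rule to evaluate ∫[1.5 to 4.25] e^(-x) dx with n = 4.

f(x) = e^(-x)
a = 1.5, b = 4.25, n = 4
h = (b - a)/n = 0.687500

Trapezoidal rule: (h/2)[f(x₀) + 2f(x₁) + 2f(x₂) + ... + f(xₙ)]

x_0 = 1.5000, f(x_0) = 0.223130, coefficient = 1
x_1 = 2.1875, f(x_1) = 0.112197, coefficient = 2
x_2 = 2.8750, f(x_2) = 0.056416, coefficient = 2
x_3 = 3.5625, f(x_3) = 0.028368, coefficient = 2
x_4 = 4.2500, f(x_4) = 0.014264, coefficient = 1

I ≈ (0.687500/2) × 0.631356 = 0.217029
Exact value: 0.208866
Error: 0.008163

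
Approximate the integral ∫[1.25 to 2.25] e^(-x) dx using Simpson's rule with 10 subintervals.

f(x) = e^(-x)
a = 1.25, b = 2.25, n = 10
h = (b - a)/n = 0.100000

Simpson's rule: (h/3)[f(x₀) + 4f(x₁) + 2f(x₂) + ... + f(xₙ)]

x_0 = 1.2500, f(x_0) = 0.286505, coefficient = 1
x_1 = 1.3500, f(x_1) = 0.259240, coefficient = 4
x_2 = 1.4500, f(x_2) = 0.234570, coefficient = 2
x_3 = 1.5500, f(x_3) = 0.212248, coefficient = 4
x_4 = 1.6500, f(x_4) = 0.192050, coefficient = 2
x_5 = 1.7500, f(x_5) = 0.173774, coefficient = 4
x_6 = 1.8500, f(x_6) = 0.157237, coefficient = 2
x_7 = 1.9500, f(x_7) = 0.142274, coefficient = 4
x_8 = 2.0500, f(x_8) = 0.128735, coefficient = 2
x_9 = 2.1500, f(x_9) = 0.116484, coefficient = 4
x_10 = 2.2500, f(x_10) = 0.105399, coefficient = 1

I ≈ (0.100000/3) × 5.433170 = 0.181106
Exact value: 0.181106
Error: 0.000000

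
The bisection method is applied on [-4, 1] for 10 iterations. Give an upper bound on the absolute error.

Bisection error bound: |error| ≤ (b-a)/2^n
|error| ≤ (1 - (-4))/2^10 = 5/2^10
|error| ≤ 0.0048828125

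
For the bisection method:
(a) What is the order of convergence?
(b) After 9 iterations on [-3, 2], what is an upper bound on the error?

(a) Bisection has linear (order 1) convergence; the error is halved each step.

(b) Error bound = (b-a)/2^n = (2 - (-3))/2^{9}
    = 5/2^{9}

(a) 1 (linear); (b) error ≤ 9.77e-03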